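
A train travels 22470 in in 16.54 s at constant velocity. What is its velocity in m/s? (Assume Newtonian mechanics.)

d = 22470 in × 0.0254 = 570.738 m
v = d / t = 570.738 / 16.54 = 34.51 m/s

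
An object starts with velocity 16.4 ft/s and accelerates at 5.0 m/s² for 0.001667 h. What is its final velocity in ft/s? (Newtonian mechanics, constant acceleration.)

v₀ = 16.4 ft/s × 0.3048 = 4.99872 m/s
t = 0.001667 h × 3600.0 = 6.0012 s
v = v₀ + a × t = 4.99872 + 5.0 × 6.0012 = 35.0047 m/s
v = 35.0047 m/s / 0.3048 = 114.8 ft/s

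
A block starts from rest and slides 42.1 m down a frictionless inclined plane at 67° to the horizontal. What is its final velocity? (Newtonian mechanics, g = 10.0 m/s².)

a = g sin(θ) = 10.0 × sin(67°) = 9.205 m/s²
v = √(2ad) = √(2 × 9.205 × 42.1) = 27.84 m/s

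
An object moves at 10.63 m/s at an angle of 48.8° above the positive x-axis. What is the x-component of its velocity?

vₓ = v cos(θ) = 10.63 × cos(48.8°) = 7.0 m/s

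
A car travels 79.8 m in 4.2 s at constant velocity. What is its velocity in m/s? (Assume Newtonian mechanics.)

v = d / t = 79.8 / 4.2 = 19.0 m/s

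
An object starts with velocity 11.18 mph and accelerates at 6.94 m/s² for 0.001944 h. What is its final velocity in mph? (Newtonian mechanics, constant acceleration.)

v₀ = 11.18 mph × 0.44704 = 4.99791 m/s
t = 0.001944 h × 3600.0 = 6.9984 s
v = v₀ + a × t = 4.99791 + 6.94 × 6.9984 = 53.5668 m/s
v = 53.5668 m/s / 0.44704 = 119.8 mph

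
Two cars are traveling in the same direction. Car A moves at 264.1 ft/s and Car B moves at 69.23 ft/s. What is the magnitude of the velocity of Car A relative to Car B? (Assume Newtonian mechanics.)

v_rel = |v_A - v_B| = |264.1 - 69.23| = 194.87 ft/s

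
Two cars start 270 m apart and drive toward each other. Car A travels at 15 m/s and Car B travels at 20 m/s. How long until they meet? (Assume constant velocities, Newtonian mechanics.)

Combined speed: v_combined = 15 + 20 = 35 m/s
Time to meet: t = d/v_combined = 270/35 = 7.71 s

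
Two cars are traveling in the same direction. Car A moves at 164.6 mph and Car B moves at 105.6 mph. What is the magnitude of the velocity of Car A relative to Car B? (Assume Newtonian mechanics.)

v_rel = |v_A - v_B| = |164.6 - 105.6| = 59.0 mph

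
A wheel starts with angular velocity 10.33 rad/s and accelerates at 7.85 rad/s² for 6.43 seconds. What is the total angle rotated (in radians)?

θ = ω₀t + ½αt² = 10.33×6.43 + ½×7.85×6.43² = 228.7 rad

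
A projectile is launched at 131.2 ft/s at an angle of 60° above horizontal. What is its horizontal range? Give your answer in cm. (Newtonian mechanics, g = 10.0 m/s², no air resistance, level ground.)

v₀ = 131.2 ft/s × 0.3048 = 39.9898 m/s
R = v₀² × sin(2θ) / g = 39.9898² × sin(2 × 60°) / 10.0 = 1599.18 × 0.866025 / 10.0 = 138.493 m
R = 138.493 m / 0.01 = 13850 cm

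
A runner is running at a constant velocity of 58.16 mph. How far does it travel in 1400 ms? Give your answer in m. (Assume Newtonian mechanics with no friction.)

v = 58.16 mph × 0.44704 = 25.9998 m/s
t = 1400 ms × 0.001 = 1.4 s
d = v × t = 25.9998 × 1.4 = 36.4 m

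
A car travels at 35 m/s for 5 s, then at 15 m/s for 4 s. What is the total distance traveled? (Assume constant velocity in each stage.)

d₁ = v₁t₁ = 35 × 5 = 175 m
d₂ = v₂t₂ = 15 × 4 = 60 m
d_total = 175 + 60 = 235 m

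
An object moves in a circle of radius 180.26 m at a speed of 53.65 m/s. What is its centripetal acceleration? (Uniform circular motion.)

a_c = v²/r = 53.65²/180.26 = 2878.3225/180.26 = 15.97 m/s²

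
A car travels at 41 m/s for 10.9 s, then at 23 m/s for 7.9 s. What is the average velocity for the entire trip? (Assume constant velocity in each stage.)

d₁ = v₁t₁ = 41 × 10.9 = 446.9 m
d₂ = v₂t₂ = 23 × 7.9 = 181.7 m
d_total = 628.6 m, t_total = 18.8 s
v_avg = d_total/t_total = 628.6/18.8 = 33.44 m/s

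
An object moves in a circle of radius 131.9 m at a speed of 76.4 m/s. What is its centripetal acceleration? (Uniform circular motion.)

a_c = v²/r = 76.4²/131.9 = 5836.96/131.9 = 44.25 m/s²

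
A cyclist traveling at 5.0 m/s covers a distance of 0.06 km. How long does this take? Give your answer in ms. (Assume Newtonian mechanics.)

d = 0.06 km × 1000.0 = 60.0 m
t = d / v = 60.0 / 5.0 = 12.0 s
t = 12.0 s / 0.001 = 12000 ms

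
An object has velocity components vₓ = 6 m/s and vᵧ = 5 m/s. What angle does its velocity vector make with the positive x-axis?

θ = arctan(vᵧ/vₓ) = arctan(5/6) = 39.81°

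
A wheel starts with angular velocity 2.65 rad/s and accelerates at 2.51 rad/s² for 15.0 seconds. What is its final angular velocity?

ω = ω₀ + αt = 2.65 + 2.51 × 15.0 = 40.3 rad/s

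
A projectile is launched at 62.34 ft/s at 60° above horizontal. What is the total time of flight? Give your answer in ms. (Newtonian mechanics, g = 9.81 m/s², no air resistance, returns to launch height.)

v₀ = 62.34 ft/s × 0.3048 = 19.0012 m/s
T = 2 × v₀ × sin(θ) / g = 2 × 19.0012 × sin(60°) / 9.81 = 2 × 19.0012 × 0.866025 / 9.81 = 3.35484 s
T = 3.35484 s / 0.001 = 3355 ms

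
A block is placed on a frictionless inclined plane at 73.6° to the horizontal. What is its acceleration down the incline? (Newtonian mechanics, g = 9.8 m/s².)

a = g sin(θ) = 9.8 × sin(73.6°) = 9.8 × 0.9593 = 9.4 m/s²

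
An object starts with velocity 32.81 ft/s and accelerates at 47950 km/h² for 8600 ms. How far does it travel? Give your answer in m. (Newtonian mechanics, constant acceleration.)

v₀ = 32.81 ft/s × 0.3048 = 10.0005 m/s
a = 47950 km/h² × 7.716049382716049e-05 = 3.69985 m/s²
t = 8600 ms × 0.001 = 8.6 s
d = v₀ × t + ½ × a × t² = 10.0005 × 8.6 + 0.5 × 3.69985 × 8.6² = 222.8 m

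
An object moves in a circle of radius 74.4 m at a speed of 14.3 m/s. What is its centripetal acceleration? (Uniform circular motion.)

a_c = v²/r = 14.3²/74.4 = 204.49/74.4 = 2.75 m/s²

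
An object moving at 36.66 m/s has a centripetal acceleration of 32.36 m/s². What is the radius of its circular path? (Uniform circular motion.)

r = v²/a_c = 36.66²/32.36 = 41.53 m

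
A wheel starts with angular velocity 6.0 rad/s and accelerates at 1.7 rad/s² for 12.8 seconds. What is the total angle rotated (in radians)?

θ = ω₀t + ½αt² = 6.0×12.8 + ½×1.7×12.8² = 216.06 rad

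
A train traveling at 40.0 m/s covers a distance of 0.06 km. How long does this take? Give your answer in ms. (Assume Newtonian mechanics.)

d = 0.06 km × 1000.0 = 60.0 m
t = d / v = 60.0 / 40.0 = 1.5 s
t = 1.5 s / 0.001 = 1500 ms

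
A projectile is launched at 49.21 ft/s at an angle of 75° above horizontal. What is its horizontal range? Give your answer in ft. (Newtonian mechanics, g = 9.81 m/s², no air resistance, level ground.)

v₀ = 49.21 ft/s × 0.3048 = 14.9992 m/s
R = v₀² × sin(2θ) / g = 14.9992² × sin(2 × 75°) / 9.81 = 224.976 × 0.5 / 9.81 = 11.4667 m
R = 11.4667 m / 0.3048 = 37.62 ft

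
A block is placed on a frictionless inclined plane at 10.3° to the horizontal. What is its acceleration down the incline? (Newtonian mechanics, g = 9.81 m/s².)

a = g sin(θ) = 9.81 × sin(10.3°) = 9.81 × 0.1788 = 1.75 m/s²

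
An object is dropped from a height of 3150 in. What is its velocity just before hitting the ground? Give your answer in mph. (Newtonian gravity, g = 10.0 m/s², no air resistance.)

h = 3150 in × 0.0254 = 80.01 m
v = √(2gh) = √(2 × 10.0 × 80.01) = 40.0025 m/s
v = 40.0025 m/s / 0.44704 = 89.48 mph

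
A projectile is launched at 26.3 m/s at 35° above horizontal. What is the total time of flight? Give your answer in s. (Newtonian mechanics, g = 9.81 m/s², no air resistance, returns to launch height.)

T = 2 × v₀ × sin(θ) / g = 2 × 26.3 × sin(35°) / 9.81 = 2 × 26.3 × 0.573576 / 9.81 = 3.075 s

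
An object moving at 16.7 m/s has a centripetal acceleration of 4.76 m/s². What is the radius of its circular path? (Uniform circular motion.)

r = v²/a_c = 16.7²/4.76 = 58.59 m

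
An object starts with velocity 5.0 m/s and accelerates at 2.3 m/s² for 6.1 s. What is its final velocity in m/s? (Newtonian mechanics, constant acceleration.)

v = v₀ + a × t = 5.0 + 2.3 × 6.1 = 19.03 m/s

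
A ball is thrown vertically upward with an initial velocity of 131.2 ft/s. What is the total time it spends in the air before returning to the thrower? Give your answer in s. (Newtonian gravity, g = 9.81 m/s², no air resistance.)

v₀ = 131.2 ft/s × 0.3048 = 39.9898 m/s
t_total = 2 × v₀ / g = 2 × 39.9898 / 9.81 = 8.153 s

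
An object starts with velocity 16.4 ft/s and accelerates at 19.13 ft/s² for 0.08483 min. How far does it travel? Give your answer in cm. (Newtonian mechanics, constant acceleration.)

v₀ = 16.4 ft/s × 0.3048 = 4.99872 m/s
a = 19.13 ft/s² × 0.3048 = 5.83082 m/s²
t = 0.08483 min × 60.0 = 5.0898 s
d = v₀ × t + ½ × a × t² = 4.99872 × 5.0898 + 0.5 × 5.83082 × 5.0898² = 100.969 m
d = 100.969 m / 0.01 = 10100 cm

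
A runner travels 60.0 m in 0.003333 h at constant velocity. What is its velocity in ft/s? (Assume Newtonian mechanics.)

t = 0.003333 h × 3600.0 = 11.9988 s
v = d / t = 60.0 / 11.9988 = 5.0005 m/s
v = 5.0005 m/s / 0.3048 = 16.41 ft/s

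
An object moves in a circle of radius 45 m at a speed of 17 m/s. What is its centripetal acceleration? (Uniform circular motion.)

a_c = v²/r = 17²/45 = 289/45 = 6.42 m/s²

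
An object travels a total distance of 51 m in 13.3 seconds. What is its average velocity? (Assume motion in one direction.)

v_avg = Δd / Δt = 51 / 13.3 = 3.83 m/s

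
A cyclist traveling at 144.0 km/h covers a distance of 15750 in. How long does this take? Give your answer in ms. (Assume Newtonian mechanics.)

d = 15750 in × 0.0254 = 400.05 m
v = 144.0 km/h × 0.2777777777777778 = 40.0 m/s
t = d / v = 400.05 / 40.0 = 10.0013 s
t = 10.0013 s / 0.001 = 10000 ms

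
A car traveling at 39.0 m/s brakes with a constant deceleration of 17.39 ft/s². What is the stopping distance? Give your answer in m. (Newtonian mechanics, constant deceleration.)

a = 17.39 ft/s² × 0.3048 = 5.30047 m/s²
d = v₀² / (2a) = 39.0² / (2 × 5.30047) = 1521.0 / 10.6009 = 143.5 m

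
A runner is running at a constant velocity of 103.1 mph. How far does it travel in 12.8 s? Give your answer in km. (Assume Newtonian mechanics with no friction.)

v = 103.1 mph × 0.44704 = 46.0898 m/s
d = v × t = 46.0898 × 12.8 = 589.949 m
d = 589.949 m / 1000.0 = 0.5899 km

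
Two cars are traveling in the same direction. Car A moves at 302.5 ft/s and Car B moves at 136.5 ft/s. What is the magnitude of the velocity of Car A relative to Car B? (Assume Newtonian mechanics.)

v_rel = |v_A - v_B| = |302.5 - 136.5| = 166.0 ft/s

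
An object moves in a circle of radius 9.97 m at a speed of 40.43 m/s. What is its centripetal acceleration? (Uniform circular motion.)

a_c = v²/r = 40.43²/9.97 = 1634.5849/9.97 = 163.95 m/s²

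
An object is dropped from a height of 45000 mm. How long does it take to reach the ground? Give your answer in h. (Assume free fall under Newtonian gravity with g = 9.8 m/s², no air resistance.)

h = 45000 mm × 0.001 = 45.0 m
t = √(2h/g) = √(2 × 45.0 / 9.8) = 3.03046 s
t = 3.03046 s / 3600.0 = 0.0008418 h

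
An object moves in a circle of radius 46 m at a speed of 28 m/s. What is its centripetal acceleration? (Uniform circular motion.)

a_c = v²/r = 28²/46 = 784/46 = 17.04 m/s²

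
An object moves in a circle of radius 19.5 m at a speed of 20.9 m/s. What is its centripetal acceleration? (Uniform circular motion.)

a_c = v²/r = 20.9²/19.5 = 436.81/19.5 = 22.4 m/s²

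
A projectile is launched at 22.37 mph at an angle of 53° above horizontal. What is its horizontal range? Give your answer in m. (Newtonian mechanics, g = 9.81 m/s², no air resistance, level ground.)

v₀ = 22.37 mph × 0.44704 = 10.0003 m/s
R = v₀² × sin(2θ) / g = 10.0003² × sin(2 × 53°) / 9.81 = 100.006 × 0.961262 / 9.81 = 9.799 m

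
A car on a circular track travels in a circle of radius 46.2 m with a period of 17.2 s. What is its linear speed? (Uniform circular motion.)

v = 2πr/T = 2π×46.2/17.2 = 16.88 m/s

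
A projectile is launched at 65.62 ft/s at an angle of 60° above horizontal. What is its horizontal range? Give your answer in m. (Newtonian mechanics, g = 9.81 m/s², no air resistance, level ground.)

v₀ = 65.62 ft/s × 0.3048 = 20.001 m/s
R = v₀² × sin(2θ) / g = 20.001² × sin(2 × 60°) / 9.81 = 400.04 × 0.866025 / 9.81 = 35.32 m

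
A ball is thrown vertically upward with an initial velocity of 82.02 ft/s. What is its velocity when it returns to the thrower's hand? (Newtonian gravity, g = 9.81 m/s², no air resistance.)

By conservation of energy (no air resistance), the ball returns to the throw height with the same speed as launch, but directed downward.
|v_ground| = v₀ = 82.02 ft/s
v_ground = 82.02 ft/s (downward)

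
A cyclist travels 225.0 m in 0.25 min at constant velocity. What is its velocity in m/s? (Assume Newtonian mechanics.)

t = 0.25 min × 60.0 = 15.0 s
v = d / t = 225.0 / 15.0 = 15.0 m/s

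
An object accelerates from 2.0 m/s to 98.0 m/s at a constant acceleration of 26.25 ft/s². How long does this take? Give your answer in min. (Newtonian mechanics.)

a = 26.25 ft/s² × 0.3048 = 8.001 m/s²
t = (v - v₀) / a = (98.0 - 2.0) / 8.001 = 11.9985 s
t = 11.9985 s / 60.0 = 0.2 min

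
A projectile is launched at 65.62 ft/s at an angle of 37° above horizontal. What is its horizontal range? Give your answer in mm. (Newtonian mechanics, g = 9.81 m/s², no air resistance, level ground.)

v₀ = 65.62 ft/s × 0.3048 = 20.001 m/s
R = v₀² × sin(2θ) / g = 20.001² × sin(2 × 37°) / 9.81 = 400.04 × 0.961262 / 9.81 = 39.1991 m
R = 39.1991 m / 0.001 = 39200 mm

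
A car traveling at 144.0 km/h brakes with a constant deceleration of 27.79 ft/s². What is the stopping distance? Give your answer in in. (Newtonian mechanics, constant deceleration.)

v₀ = 144.0 km/h × 0.2777777777777778 = 40.0 m/s
a = 27.79 ft/s² × 0.3048 = 8.47039 m/s²
d = v₀² / (2a) = 40.0² / (2 × 8.47039) = 1600.0 / 16.9408 = 94.4465 m
d = 94.4465 m / 0.0254 = 3718 in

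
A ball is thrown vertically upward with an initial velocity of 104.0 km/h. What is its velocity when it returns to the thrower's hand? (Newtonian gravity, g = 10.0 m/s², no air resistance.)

By conservation of energy (no air resistance), the ball returns to the throw height with the same speed as launch, but directed downward.
|v_ground| = v₀ = 104.0 km/h
v_ground = 104.0 km/h (downward)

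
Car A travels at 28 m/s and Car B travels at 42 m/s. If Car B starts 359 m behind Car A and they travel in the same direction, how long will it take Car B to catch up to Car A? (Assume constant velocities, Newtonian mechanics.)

Relative speed: v_rel = 42 - 28 = 14 m/s
Time to catch: t = d₀/v_rel = 359/14 = 25.64 s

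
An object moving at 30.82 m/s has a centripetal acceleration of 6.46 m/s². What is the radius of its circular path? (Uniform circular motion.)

r = v²/a_c = 30.82²/6.46 = 147.04 m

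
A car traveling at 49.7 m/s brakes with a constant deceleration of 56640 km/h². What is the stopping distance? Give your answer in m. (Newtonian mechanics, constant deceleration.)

a = 56640 km/h² × 7.716049382716049e-05 = 4.37037 m/s²
d = v₀² / (2a) = 49.7² / (2 × 4.37037) = 2470.09 / 8.74074 = 282.6 m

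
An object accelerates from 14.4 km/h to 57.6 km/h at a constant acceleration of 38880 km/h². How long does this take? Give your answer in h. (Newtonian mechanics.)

v₀ = 14.4 km/h × 0.2777777777777778 = 4.0 m/s
v = 57.6 km/h × 0.2777777777777778 = 16.0 m/s
a = 38880 km/h² × 7.716049382716049e-05 = 3.0 m/s²
t = (v - v₀) / a = (16.0 - 4.0) / 3.0 = 4.0 s
t = 4.0 s / 3600.0 = 0.001111 h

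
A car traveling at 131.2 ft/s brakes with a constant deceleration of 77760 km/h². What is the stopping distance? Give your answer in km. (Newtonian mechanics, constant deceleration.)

v₀ = 131.2 ft/s × 0.3048 = 39.9898 m/s
a = 77760 km/h² × 7.716049382716049e-05 = 6.0 m/s²
d = v₀² / (2a) = 39.9898² / (2 × 6.0) = 1599.18 / 12.0 = 133.265 m
d = 133.265 m / 1000.0 = 0.1333 km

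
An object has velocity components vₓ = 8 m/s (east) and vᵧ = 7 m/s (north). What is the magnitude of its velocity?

|v| = √(vₓ² + vᵧ²) = √(8² + 7²) = √(113) = 10.63 m/s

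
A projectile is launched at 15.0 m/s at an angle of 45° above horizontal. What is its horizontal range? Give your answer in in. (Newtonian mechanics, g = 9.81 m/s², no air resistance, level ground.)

R = v₀² × sin(2θ) / g = 15.0² × sin(2 × 45°) / 9.81 = 225.0 × 1.0 / 9.81 = 22.9358 m
R = 22.9358 m / 0.0254 = 903.0 in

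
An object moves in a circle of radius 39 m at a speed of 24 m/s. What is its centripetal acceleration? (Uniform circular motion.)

a_c = v²/r = 24²/39 = 576/39 = 14.77 m/s²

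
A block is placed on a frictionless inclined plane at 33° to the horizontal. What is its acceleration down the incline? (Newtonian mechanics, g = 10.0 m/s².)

a = g sin(θ) = 10.0 × sin(33°) = 10.0 × 0.5446 = 5.45 m/s²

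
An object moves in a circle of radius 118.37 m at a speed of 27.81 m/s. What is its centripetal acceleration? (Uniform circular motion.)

a_c = v²/r = 27.81²/118.37 = 773.3961/118.37 = 6.53 m/s²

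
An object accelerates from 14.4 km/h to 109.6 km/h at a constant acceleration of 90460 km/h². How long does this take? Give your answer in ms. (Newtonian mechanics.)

v₀ = 14.4 km/h × 0.2777777777777778 = 4.0 m/s
v = 109.6 km/h × 0.2777777777777778 = 30.4444 m/s
a = 90460 km/h² × 7.716049382716049e-05 = 6.97994 m/s²
t = (v - v₀) / a = (30.4444 - 4.0) / 6.97994 = 3.78863 s
t = 3.78863 s / 0.001 = 3789 ms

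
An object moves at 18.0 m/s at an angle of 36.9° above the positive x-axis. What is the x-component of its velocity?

vₓ = v cos(θ) = 18.0 × cos(36.9°) = 14.39 m/s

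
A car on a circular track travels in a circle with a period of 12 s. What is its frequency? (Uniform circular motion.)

f = 1/T = 1/12 = 0.0833 Hz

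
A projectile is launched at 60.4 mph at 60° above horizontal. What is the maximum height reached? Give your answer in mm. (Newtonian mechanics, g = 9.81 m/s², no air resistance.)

v₀ = 60.4 mph × 0.44704 = 27.0012 m/s
H = v₀² × sin²(θ) / (2g) = 27.0012² × sin(60°)² / (2 × 9.81) = 729.065 × 0.75 / 19.62 = 27.8695 m
H = 27.8695 m / 0.001 = 27870 mm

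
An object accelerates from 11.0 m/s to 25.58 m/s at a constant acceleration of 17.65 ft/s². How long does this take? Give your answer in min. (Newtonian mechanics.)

a = 17.65 ft/s² × 0.3048 = 5.37972 m/s²
t = (v - v₀) / a = (25.58 - 11.0) / 5.37972 = 2.71018 s
t = 2.71018 s / 60.0 = 0.04517 min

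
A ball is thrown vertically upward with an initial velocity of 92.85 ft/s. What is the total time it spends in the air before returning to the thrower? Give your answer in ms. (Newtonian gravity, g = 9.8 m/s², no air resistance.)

v₀ = 92.85 ft/s × 0.3048 = 28.3007 m/s
t_total = 2 × v₀ / g = 2 × 28.3007 / 9.8 = 5.77565 s
t_total = 5.77565 s / 0.001 = 5776 ms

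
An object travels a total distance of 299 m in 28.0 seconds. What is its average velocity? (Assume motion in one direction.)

v_avg = Δd / Δt = 299 / 28.0 = 10.68 m/s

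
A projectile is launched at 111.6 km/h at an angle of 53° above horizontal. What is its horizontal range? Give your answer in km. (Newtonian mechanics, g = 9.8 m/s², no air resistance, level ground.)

v₀ = 111.6 km/h × 0.2777777777777778 = 31.0 m/s
R = v₀² × sin(2θ) / g = 31.0² × sin(2 × 53°) / 9.8 = 961.0 × 0.961262 / 9.8 = 94.2625 m
R = 94.2625 m / 1000.0 = 0.09426 km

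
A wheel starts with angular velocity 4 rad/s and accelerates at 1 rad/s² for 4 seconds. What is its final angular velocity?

ω = ω₀ + αt = 4 + 1 × 4 = 8 rad/s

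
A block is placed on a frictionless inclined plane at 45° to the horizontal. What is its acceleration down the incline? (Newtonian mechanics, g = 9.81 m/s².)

a = g sin(θ) = 9.81 × sin(45°) = 9.81 × 0.7071 = 6.94 m/s²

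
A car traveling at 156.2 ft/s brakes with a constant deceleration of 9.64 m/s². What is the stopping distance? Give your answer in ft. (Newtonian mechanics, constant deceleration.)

v₀ = 156.2 ft/s × 0.3048 = 47.6098 m/s
d = v₀² / (2a) = 47.6098² / (2 × 9.64) = 2266.69 / 19.28 = 117.567 m
d = 117.567 m / 0.3048 = 385.7 ft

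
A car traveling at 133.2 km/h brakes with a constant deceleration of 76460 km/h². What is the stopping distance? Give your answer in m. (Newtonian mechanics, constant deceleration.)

v₀ = 133.2 km/h × 0.2777777777777778 = 37.0 m/s
a = 76460 km/h² × 7.716049382716049e-05 = 5.89969 m/s²
d = v₀² / (2a) = 37.0² / (2 × 5.89969) = 1369.0 / 11.7994 = 116.0 m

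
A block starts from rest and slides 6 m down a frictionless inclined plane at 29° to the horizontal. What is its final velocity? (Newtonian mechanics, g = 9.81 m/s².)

a = g sin(θ) = 9.81 × sin(29°) = 4.756 m/s²
v = √(2ad) = √(2 × 4.756 × 6) = 7.55 m/s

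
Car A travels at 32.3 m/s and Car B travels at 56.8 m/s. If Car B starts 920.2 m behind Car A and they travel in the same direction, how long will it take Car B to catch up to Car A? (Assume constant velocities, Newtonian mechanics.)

Relative speed: v_rel = 56.8 - 32.3 = 24.5 m/s
Time to catch: t = d₀/v_rel = 920.2/24.5 = 37.56 s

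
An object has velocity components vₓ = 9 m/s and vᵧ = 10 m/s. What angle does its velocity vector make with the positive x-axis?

θ = arctan(vᵧ/vₓ) = arctan(10/9) = 48.01°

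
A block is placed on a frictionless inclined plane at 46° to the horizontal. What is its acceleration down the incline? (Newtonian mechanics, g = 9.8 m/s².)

a = g sin(θ) = 9.8 × sin(46°) = 9.8 × 0.7193 = 7.05 m/s²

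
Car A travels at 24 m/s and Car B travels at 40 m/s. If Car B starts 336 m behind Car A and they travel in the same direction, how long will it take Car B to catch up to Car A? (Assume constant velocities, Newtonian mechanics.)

Relative speed: v_rel = 40 - 24 = 16 m/s
Time to catch: t = d₀/v_rel = 336/16 = 21.0 s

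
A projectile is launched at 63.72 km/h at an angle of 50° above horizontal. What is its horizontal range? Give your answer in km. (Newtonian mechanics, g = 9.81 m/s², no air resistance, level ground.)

v₀ = 63.72 km/h × 0.2777777777777778 = 17.7 m/s
R = v₀² × sin(2θ) / g = 17.7² × sin(2 × 50°) / 9.81 = 313.29 × 0.984808 / 9.81 = 31.4506 m
R = 31.4506 m / 1000.0 = 0.03145 km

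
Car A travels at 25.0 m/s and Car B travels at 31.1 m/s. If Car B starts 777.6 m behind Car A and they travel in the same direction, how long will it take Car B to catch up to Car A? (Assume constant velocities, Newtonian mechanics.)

Relative speed: v_rel = 31.1 - 25.0 = 6.1 m/s
Time to catch: t = d₀/v_rel = 777.6/6.1 = 127.48 s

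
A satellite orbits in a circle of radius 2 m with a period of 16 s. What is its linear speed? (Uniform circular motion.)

v = 2πr/T = 2π×2/16 = 0.79 m/s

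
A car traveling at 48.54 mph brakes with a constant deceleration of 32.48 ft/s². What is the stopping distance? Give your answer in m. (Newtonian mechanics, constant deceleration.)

v₀ = 48.54 mph × 0.44704 = 21.6993 m/s
a = 32.48 ft/s² × 0.3048 = 9.8999 m/s²
d = v₀² / (2a) = 21.6993² / (2 × 9.8999) = 470.86 / 19.7998 = 23.78 m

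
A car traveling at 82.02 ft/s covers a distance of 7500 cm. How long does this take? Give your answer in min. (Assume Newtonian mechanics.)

d = 7500 cm × 0.01 = 75.0 m
v = 82.02 ft/s × 0.3048 = 24.9997 m/s
t = d / v = 75.0 / 24.9997 = 3.00004 s
t = 3.00004 s / 60.0 = 0.05 min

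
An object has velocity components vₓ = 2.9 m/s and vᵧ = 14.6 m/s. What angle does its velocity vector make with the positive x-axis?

θ = arctan(vᵧ/vₓ) = arctan(14.6/2.9) = 78.77°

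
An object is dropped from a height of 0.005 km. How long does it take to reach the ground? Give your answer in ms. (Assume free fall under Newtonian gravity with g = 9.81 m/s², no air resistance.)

h = 0.005 km × 1000.0 = 5.0 m
t = √(2h/g) = √(2 × 5.0 / 9.81) = 1.00964 s
t = 1.00964 s / 0.001 = 1010 ms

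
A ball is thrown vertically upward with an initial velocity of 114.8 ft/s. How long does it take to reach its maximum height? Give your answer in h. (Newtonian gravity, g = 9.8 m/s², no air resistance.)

v₀ = 114.8 ft/s × 0.3048 = 34.991 m/s
t_up = v₀ / g = 34.991 / 9.8 = 3.57051 s
t_up = 3.57051 s / 3600.0 = 0.0009918 h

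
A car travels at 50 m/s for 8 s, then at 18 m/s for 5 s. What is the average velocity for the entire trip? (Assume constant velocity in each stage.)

d₁ = v₁t₁ = 50 × 8 = 400 m
d₂ = v₂t₂ = 18 × 5 = 90 m
d_total = 490 m, t_total = 13 s
v_avg = d_total/t_total = 490/13 = 37.69 m/s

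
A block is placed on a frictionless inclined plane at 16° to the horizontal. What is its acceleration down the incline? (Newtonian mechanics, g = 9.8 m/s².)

a = g sin(θ) = 9.8 × sin(16°) = 9.8 × 0.2756 = 2.7 m/s²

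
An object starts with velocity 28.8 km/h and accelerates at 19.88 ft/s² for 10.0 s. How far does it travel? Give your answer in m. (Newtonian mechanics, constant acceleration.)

v₀ = 28.8 km/h × 0.2777777777777778 = 8.0 m/s
a = 19.88 ft/s² × 0.3048 = 6.05942 m/s²
d = v₀ × t + ½ × a × t² = 8.0 × 10.0 + 0.5 × 6.05942 × 10.0² = 383.0 m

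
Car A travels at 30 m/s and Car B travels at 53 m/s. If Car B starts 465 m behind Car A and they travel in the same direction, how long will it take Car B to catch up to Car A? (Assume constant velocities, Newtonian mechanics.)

Relative speed: v_rel = 53 - 30 = 23 m/s
Time to catch: t = d₀/v_rel = 465/23 = 20.22 s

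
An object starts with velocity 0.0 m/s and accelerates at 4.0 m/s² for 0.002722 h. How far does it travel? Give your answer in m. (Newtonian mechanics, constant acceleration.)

t = 0.002722 h × 3600.0 = 9.7992 s
d = v₀ × t + ½ × a × t² = 0.0 × 9.7992 + 0.5 × 4.0 × 9.7992² = 192.0 m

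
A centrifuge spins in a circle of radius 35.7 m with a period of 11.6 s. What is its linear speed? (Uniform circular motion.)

v = 2πr/T = 2π×35.7/11.6 = 19.34 m/s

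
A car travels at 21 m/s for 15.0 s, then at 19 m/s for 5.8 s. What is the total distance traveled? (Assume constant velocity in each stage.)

d₁ = v₁t₁ = 21 × 15.0 = 315.0 m
d₂ = v₂t₂ = 19 × 5.8 = 110.2 m
d_total = 315.0 + 110.2 = 425.2 m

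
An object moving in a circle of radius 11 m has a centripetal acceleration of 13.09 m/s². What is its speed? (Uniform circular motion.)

v = √(a_c × r) = √(13.09 × 11) = 12.0 m/s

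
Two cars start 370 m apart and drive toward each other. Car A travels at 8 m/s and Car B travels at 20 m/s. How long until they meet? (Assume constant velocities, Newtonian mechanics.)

Combined speed: v_combined = 8 + 20 = 28 m/s
Time to meet: t = d/v_combined = 370/28 = 13.21 s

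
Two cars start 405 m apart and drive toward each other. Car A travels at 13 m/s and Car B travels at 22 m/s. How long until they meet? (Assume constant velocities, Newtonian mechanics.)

Combined speed: v_combined = 13 + 22 = 35 m/s
Time to meet: t = d/v_combined = 405/35 = 11.57 s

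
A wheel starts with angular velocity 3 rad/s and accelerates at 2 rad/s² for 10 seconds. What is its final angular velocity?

ω = ω₀ + αt = 3 + 2 × 10 = 23 rad/s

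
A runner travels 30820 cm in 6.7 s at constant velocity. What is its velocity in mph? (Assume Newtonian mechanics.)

d = 30820 cm × 0.01 = 308.2 m
v = d / t = 308.2 / 6.7 = 46.0 m/s
v = 46.0 m/s / 0.44704 = 102.9 mph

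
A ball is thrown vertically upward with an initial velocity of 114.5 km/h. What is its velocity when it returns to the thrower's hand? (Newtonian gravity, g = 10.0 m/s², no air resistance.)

By conservation of energy (no air resistance), the ball returns to the throw height with the same speed as launch, but directed downward.
|v_ground| = v₀ = 114.5 km/h
v_ground = 114.5 km/h (downward)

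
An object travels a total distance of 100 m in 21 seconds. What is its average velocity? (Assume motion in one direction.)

v_avg = Δd / Δt = 100 / 21 = 4.76 m/s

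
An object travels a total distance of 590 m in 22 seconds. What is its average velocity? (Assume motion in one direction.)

v_avg = Δd / Δt = 590 / 22 = 26.82 m/s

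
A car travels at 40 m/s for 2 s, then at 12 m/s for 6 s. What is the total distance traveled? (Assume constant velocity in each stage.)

d₁ = v₁t₁ = 40 × 2 = 80 m
d₂ = v₂t₂ = 12 × 6 = 72 m
d_total = 80 + 72 = 152 m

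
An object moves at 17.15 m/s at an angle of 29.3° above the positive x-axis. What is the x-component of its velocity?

vₓ = v cos(θ) = 17.15 × cos(29.3°) = 14.96 m/s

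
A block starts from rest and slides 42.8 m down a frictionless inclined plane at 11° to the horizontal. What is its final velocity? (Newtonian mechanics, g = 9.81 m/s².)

a = g sin(θ) = 9.81 × sin(11°) = 1.8718 m/s²
v = √(2ad) = √(2 × 1.8718 × 42.8) = 12.66 m/s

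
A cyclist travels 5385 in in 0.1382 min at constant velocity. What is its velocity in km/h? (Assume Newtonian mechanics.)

d = 5385 in × 0.0254 = 136.779 m
t = 0.1382 min × 60.0 = 8.292 s
v = d / t = 136.779 / 8.292 = 16.4953 m/s
v = 16.4953 m/s / 0.2777777777777778 = 59.38 km/h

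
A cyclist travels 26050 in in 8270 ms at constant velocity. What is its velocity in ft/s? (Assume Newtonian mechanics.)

d = 26050 in × 0.0254 = 661.67 m
t = 8270 ms × 0.001 = 8.27 s
v = d / t = 661.67 / 8.27 = 80.0085 m/s
v = 80.0085 m/s / 0.3048 = 262.5 ft/s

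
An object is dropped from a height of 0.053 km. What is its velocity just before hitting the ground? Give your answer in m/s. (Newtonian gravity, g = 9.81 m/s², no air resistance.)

h = 0.053 km × 1000.0 = 53.0 m
v = √(2gh) = √(2 × 9.81 × 53.0) = 32.25 m/s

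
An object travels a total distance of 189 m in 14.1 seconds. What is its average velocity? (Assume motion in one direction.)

v_avg = Δd / Δt = 189 / 14.1 = 13.4 m/s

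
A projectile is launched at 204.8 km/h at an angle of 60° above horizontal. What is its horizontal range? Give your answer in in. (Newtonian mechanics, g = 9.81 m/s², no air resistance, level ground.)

v₀ = 204.8 km/h × 0.2777777777777778 = 56.8889 m/s
R = v₀² × sin(2θ) / g = 56.8889² × sin(2 × 60°) / 9.81 = 3236.35 × 0.866025 / 9.81 = 285.704 m
R = 285.704 m / 0.0254 = 11250 in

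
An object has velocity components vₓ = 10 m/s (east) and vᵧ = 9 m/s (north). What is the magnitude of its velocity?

|v| = √(vₓ² + vᵧ²) = √(10² + 9²) = √(181) = 13.45 m/s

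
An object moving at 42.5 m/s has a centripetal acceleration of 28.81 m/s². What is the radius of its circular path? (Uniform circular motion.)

r = v²/a_c = 42.5²/28.81 = 62.7 m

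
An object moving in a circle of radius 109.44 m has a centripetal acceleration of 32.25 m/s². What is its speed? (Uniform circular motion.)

v = √(a_c × r) = √(32.25 × 109.44) = 59.41 m/s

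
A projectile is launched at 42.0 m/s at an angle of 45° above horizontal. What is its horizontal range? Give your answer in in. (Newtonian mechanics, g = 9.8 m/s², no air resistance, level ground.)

R = v₀² × sin(2θ) / g = 42.0² × sin(2 × 45°) / 9.8 = 1764.0 × 1.0 / 9.8 = 180.0 m
R = 180.0 m / 0.0254 = 7087 in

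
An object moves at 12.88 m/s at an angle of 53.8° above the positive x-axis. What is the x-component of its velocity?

vₓ = v cos(θ) = 12.88 × cos(53.8°) = 7.61 m/s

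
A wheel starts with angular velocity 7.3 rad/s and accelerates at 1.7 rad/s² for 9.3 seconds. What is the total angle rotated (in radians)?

θ = ω₀t + ½αt² = 7.3×9.3 + ½×1.7×9.3² = 141.41 rad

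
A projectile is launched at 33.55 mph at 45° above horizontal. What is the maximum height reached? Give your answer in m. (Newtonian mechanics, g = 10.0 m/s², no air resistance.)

v₀ = 33.55 mph × 0.44704 = 14.9982 m/s
H = v₀² × sin²(θ) / (2g) = 14.9982² × sin(45°)² / (2 × 10.0) = 224.946 × 0.5 / 20.0 = 5.624 m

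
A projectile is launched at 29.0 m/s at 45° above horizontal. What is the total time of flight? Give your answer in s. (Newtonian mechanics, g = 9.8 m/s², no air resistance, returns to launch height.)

T = 2 × v₀ × sin(θ) / g = 2 × 29.0 × sin(45°) / 9.8 = 2 × 29.0 × 0.707107 / 9.8 = 4.185 s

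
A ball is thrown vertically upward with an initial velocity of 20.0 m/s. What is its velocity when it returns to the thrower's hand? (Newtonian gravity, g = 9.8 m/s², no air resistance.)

By conservation of energy (no air resistance), the ball returns to the throw height with the same speed as launch, but directed downward.
|v_ground| = v₀ = 20.0 m/s
v_ground = 20.0 m/s (downward)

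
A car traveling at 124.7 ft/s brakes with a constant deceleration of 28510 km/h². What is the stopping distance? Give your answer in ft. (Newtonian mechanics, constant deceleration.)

v₀ = 124.7 ft/s × 0.3048 = 38.0086 m/s
a = 28510 km/h² × 7.716049382716049e-05 = 2.19985 m/s²
d = v₀² / (2a) = 38.0086² / (2 × 2.19985) = 1444.65 / 4.3997 = 328.352 m
d = 328.352 m / 0.3048 = 1077 ft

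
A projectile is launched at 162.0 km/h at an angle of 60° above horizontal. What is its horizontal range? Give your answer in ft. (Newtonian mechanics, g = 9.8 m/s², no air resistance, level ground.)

v₀ = 162.0 km/h × 0.2777777777777778 = 45.0 m/s
R = v₀² × sin(2θ) / g = 45.0² × sin(2 × 60°) / 9.8 = 2025.0 × 0.866025 / 9.8 = 178.949 m
R = 178.949 m / 0.3048 = 587.1 ft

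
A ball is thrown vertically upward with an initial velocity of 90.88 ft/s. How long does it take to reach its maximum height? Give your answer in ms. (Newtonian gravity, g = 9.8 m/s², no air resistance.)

v₀ = 90.88 ft/s × 0.3048 = 27.7002 m/s
t_up = v₀ / g = 27.7002 / 9.8 = 2.82655 s
t_up = 2.82655 s / 0.001 = 2827 ms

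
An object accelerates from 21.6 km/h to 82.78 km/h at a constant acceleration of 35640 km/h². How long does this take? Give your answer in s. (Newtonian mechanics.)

v₀ = 21.6 km/h × 0.2777777777777778 = 6.0 m/s
v = 82.78 km/h × 0.2777777777777778 = 22.9944 m/s
a = 35640 km/h² × 7.716049382716049e-05 = 2.75 m/s²
t = (v - v₀) / a = (22.9944 - 6.0) / 2.75 = 6.18 s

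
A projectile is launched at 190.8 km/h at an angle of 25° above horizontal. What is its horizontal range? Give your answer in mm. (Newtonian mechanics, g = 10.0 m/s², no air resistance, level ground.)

v₀ = 190.8 km/h × 0.2777777777777778 = 53.0 m/s
R = v₀² × sin(2θ) / g = 53.0² × sin(2 × 25°) / 10.0 = 2809.0 × 0.766044 / 10.0 = 215.182 m
R = 215.182 m / 0.001 = 215200 mm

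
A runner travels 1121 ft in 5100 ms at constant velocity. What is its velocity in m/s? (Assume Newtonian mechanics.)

d = 1121 ft × 0.3048 = 341.681 m
t = 5100 ms × 0.001 = 5.1 s
v = d / t = 341.681 / 5.1 = 67.0 m/s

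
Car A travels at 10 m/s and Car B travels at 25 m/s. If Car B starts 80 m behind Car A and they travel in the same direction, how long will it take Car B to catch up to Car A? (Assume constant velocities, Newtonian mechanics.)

Relative speed: v_rel = 25 - 10 = 15 m/s
Time to catch: t = d₀/v_rel = 80/15 = 5.33 s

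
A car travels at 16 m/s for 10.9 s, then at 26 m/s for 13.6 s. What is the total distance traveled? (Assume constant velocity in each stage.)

d₁ = v₁t₁ = 16 × 10.9 = 174.4 m
d₂ = v₂t₂ = 26 × 13.6 = 353.6 m
d_total = 174.4 + 353.6 = 528.0 m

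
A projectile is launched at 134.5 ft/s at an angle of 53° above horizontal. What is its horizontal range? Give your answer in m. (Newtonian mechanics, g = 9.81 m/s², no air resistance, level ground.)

v₀ = 134.5 ft/s × 0.3048 = 40.9956 m/s
R = v₀² × sin(2θ) / g = 40.9956² × sin(2 × 53°) / 9.81 = 1680.64 × 0.961262 / 9.81 = 164.7 m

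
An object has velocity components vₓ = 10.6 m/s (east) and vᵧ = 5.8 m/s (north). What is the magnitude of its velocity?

|v| = √(vₓ² + vᵧ²) = √(10.6² + 5.8²) = √(146.0) = 12.08 m/s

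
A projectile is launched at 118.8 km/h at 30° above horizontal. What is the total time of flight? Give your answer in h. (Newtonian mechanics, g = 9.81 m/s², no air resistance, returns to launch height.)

v₀ = 118.8 km/h × 0.2777777777777778 = 33.0 m/s
T = 2 × v₀ × sin(θ) / g = 2 × 33.0 × sin(30°) / 9.81 = 2 × 33.0 × 0.5 / 9.81 = 3.36391 s
T = 3.36391 s / 3600.0 = 0.0009344 h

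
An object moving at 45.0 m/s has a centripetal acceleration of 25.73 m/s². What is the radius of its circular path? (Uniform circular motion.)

r = v²/a_c = 45.0²/25.73 = 78.7 m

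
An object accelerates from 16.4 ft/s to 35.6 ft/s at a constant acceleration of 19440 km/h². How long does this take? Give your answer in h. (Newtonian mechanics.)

v₀ = 16.4 ft/s × 0.3048 = 4.99872 m/s
v = 35.6 ft/s × 0.3048 = 10.8509 m/s
a = 19440 km/h² × 7.716049382716049e-05 = 1.5 m/s²
t = (v - v₀) / a = (10.8509 - 4.99872) / 1.5 = 3.90145 s
t = 3.90145 s / 3600.0 = 0.001084 h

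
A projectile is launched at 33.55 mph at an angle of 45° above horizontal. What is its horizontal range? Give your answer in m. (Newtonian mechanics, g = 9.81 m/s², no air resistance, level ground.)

v₀ = 33.55 mph × 0.44704 = 14.9982 m/s
R = v₀² × sin(2θ) / g = 14.9982² × sin(2 × 45°) / 9.81 = 224.946 × 1.0 / 9.81 = 22.93 m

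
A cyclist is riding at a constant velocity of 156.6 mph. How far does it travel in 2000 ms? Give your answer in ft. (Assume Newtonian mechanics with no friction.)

v = 156.6 mph × 0.44704 = 70.0065 m/s
t = 2000 ms × 0.001 = 2.0 s
d = v × t = 70.0065 × 2.0 = 140.013 m
d = 140.013 m / 0.3048 = 459.4 ft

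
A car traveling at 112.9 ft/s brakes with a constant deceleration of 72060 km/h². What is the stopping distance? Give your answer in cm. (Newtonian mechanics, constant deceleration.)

v₀ = 112.9 ft/s × 0.3048 = 34.4119 m/s
a = 72060 km/h² × 7.716049382716049e-05 = 5.56019 m/s²
d = v₀² / (2a) = 34.4119² / (2 × 5.56019) = 1184.18 / 11.1204 = 106.487 m
d = 106.487 m / 0.01 = 10650 cm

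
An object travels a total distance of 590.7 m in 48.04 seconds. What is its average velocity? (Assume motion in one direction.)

v_avg = Δd / Δt = 590.7 / 48.04 = 12.3 m/s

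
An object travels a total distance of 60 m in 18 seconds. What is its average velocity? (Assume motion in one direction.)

v_avg = Δd / Δt = 60 / 18 = 3.33 m/s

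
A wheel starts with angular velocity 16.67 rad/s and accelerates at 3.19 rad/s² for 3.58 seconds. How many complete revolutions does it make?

θ = ω₀t + ½αt² = 16.67×3.58 + ½×3.19×3.58² = 80.120758 rad
Total revolutions = θ/(2π) = 80.120758/(2π) = 12.75
Complete revolutions = ⌊12.75⌋ = 12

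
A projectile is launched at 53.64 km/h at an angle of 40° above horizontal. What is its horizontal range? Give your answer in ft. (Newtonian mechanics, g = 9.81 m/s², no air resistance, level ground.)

v₀ = 53.64 km/h × 0.2777777777777778 = 14.9 m/s
R = v₀² × sin(2θ) / g = 14.9² × sin(2 × 40°) / 9.81 = 222.01 × 0.984808 / 9.81 = 22.2872 m
R = 22.2872 m / 0.3048 = 73.12 ft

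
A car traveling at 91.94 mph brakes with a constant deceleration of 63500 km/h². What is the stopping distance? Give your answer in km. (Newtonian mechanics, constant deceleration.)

v₀ = 91.94 mph × 0.44704 = 41.1009 m/s
a = 63500 km/h² × 7.716049382716049e-05 = 4.89969 m/s²
d = v₀² / (2a) = 41.1009² / (2 × 4.89969) = 1689.28 / 9.79938 = 172.386 m
d = 172.386 m / 1000.0 = 0.1724 km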